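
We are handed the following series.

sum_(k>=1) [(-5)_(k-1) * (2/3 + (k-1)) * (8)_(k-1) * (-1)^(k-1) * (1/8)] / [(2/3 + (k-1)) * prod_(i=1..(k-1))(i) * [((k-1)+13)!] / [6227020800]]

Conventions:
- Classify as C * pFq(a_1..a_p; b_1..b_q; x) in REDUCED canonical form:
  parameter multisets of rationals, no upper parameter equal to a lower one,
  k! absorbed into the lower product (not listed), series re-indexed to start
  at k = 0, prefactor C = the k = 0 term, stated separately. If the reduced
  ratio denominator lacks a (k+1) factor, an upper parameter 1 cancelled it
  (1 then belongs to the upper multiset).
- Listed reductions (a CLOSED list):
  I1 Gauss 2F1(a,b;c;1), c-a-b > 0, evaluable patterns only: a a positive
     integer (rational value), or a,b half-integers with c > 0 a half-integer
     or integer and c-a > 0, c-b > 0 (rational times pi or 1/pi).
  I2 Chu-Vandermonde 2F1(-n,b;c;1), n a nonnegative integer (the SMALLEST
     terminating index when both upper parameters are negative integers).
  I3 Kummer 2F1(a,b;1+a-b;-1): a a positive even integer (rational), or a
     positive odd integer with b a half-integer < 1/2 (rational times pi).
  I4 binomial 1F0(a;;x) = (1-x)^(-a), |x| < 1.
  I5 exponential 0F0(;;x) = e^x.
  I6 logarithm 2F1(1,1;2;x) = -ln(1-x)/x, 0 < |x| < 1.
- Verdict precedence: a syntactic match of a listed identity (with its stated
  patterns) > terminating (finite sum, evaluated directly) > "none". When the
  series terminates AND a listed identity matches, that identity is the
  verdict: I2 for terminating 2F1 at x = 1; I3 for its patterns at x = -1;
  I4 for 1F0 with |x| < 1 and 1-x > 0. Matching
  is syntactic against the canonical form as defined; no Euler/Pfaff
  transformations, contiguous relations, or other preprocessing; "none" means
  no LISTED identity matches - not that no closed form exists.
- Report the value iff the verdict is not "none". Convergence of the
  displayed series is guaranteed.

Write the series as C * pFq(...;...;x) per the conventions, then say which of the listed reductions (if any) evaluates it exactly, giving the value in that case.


The series (x = -1) is 2F1: upper {-5, 8}, lower {14}, prefactor 1/8. Verdict: Kummer's theorem (I3) fires (x = -1; c = 14 equals 1+a-b for upper {-5, 8}: listed pattern). Hence: 143/112.

Key observation: from the first term 1/8: the denominator's factorial ratio (C = 1/8, x = -1) is a lower Pochhammer.
Step ratio: r(k) = (-1) * (k-5) (k+8) / [(k+14) (k+1)] ; factor over Q: parameters, x = (-1), and C = 1/8.


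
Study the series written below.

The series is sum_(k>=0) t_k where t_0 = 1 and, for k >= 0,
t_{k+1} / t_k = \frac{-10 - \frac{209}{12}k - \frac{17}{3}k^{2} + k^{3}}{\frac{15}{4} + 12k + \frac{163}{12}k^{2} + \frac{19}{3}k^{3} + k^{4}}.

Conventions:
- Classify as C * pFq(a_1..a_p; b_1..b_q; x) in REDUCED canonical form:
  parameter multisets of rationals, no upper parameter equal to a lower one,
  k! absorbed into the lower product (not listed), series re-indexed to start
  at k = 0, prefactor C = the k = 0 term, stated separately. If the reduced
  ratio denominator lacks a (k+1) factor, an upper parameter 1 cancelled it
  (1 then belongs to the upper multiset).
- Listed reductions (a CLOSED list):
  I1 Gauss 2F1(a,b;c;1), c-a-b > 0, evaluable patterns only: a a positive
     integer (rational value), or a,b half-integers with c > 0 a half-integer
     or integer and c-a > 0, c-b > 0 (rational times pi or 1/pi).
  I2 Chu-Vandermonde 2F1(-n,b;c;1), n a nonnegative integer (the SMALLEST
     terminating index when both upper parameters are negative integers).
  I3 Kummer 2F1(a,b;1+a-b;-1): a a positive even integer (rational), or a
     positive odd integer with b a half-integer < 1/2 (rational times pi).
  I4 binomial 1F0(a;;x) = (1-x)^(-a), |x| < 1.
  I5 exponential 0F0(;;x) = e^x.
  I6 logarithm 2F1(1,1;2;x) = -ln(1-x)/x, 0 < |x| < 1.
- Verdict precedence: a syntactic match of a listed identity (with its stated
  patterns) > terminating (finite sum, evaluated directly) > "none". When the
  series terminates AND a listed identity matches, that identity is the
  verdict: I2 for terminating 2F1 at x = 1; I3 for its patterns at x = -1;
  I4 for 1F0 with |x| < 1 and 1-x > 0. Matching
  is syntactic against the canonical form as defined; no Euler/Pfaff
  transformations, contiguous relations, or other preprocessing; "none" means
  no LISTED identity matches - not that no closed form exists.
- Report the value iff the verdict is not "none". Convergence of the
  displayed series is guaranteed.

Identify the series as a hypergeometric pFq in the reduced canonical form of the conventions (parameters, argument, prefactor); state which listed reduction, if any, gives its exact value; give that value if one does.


The tell: t_0 being 1, the parameter 5/6 appears in both the upper and lower lists and cancels (alongside the other common factor).
Consecutive-term ratio: r(k) = 1 * (k-8) / [(k+3) (k+1)] - rational in k. x = 1; t_0 = 1; negate the roots.

The series (x = 1) is 1F1: upper {-8}, lower {3}, prefactor 1. Verdict: terminating - upper -8 stops the sum at k = 8; the 9 terms are added exactly. Hence: -\frac{168919}{1814400}.


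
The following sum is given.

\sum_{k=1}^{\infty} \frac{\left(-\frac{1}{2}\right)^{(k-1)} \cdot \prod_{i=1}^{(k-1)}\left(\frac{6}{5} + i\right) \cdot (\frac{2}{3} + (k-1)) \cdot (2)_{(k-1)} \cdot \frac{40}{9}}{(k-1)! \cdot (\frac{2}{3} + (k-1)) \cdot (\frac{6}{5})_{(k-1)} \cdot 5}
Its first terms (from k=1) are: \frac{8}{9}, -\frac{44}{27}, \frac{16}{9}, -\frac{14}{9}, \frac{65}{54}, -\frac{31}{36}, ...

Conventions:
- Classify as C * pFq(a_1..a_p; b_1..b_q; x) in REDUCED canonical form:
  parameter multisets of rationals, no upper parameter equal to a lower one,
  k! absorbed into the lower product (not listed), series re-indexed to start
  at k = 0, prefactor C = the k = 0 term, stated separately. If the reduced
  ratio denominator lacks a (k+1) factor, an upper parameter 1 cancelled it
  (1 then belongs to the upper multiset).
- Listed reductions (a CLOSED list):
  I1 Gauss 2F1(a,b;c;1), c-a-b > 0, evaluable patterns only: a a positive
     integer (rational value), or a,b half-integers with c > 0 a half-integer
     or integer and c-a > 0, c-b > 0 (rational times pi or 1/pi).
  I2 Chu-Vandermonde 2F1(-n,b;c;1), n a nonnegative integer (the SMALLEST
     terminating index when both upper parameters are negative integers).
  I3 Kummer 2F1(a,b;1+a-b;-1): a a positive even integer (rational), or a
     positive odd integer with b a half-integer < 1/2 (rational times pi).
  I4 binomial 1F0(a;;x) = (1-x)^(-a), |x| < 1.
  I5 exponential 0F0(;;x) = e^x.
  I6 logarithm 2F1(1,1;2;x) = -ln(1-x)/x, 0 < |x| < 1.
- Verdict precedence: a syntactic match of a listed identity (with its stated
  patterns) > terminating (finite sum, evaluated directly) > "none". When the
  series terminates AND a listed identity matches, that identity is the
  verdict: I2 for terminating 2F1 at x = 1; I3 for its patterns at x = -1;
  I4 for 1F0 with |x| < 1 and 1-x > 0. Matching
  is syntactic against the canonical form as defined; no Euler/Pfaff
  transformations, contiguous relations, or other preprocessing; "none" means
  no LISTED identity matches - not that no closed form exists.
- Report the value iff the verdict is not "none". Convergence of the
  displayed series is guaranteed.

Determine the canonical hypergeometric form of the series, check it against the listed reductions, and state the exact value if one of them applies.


With C = \frac{8}{9}: the canonical form is 2F1(2, \frac{11}{5}; \frac{6}{5}; -\frac{1}{2}). Verdict: none. No listed pattern accepts 2F1(2, \frac{11}{5}; \frac{6}{5}; -\frac{1}{2}).

The tell: t_0 = \frac{8}{9} here, and striking the common factor k + 2/3 reduces the term (prefactor 8/9).
Adjacent-term ratio: r(k) = -\frac{1}{2} * (k+2) (k+\frac{11}{5}) / [(k+\frac{6}{5}) (k+1)] - rational in k. x = -\frac{1}{2}; t_0 = \frac{8}{9}; negate the roots.


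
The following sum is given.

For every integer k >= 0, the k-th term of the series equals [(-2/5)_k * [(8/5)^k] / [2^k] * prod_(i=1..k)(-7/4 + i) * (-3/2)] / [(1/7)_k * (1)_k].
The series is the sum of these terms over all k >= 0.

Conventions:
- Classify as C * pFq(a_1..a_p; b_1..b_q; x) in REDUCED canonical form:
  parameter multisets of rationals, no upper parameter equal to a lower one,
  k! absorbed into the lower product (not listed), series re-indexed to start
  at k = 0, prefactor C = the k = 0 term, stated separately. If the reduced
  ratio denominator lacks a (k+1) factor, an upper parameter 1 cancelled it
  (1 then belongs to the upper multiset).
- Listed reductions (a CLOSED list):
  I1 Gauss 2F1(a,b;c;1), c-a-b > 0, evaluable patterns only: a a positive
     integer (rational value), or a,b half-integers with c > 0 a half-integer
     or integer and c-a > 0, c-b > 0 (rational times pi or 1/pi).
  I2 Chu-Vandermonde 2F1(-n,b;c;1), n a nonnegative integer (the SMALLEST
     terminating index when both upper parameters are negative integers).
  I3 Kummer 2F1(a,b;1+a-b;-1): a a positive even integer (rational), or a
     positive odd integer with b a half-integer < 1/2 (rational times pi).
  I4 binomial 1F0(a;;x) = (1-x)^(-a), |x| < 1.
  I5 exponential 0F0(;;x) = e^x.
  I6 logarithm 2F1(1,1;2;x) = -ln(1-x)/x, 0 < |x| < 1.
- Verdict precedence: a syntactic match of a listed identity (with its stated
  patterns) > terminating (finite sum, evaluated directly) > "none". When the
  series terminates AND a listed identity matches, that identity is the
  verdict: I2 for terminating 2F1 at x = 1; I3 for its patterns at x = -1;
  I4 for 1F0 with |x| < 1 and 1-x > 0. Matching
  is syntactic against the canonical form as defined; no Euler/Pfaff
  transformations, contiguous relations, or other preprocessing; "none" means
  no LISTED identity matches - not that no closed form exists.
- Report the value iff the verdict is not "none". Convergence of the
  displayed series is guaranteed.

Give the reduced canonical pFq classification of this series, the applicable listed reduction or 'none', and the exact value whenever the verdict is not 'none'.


Prefactor -3/2, argument 4/5: 2F1 with upper {-3/4, -2/5} over lower {1/7}. Verdict: no listed reduction: x = 4/5 and upper {-3/4, -2/5} fail every I1-I6 pattern.

First insight: with t_0 = -3/2, (1)_k (C = -3/2) is k! itself.
Consecutive-term ratio: r(k) = (4/5) * (k-3/4) (k-2/5) / [(k+1/7) (k+1)] - rational in k, leading ratio (4/5); with t_0 = -3/2, classification follows.


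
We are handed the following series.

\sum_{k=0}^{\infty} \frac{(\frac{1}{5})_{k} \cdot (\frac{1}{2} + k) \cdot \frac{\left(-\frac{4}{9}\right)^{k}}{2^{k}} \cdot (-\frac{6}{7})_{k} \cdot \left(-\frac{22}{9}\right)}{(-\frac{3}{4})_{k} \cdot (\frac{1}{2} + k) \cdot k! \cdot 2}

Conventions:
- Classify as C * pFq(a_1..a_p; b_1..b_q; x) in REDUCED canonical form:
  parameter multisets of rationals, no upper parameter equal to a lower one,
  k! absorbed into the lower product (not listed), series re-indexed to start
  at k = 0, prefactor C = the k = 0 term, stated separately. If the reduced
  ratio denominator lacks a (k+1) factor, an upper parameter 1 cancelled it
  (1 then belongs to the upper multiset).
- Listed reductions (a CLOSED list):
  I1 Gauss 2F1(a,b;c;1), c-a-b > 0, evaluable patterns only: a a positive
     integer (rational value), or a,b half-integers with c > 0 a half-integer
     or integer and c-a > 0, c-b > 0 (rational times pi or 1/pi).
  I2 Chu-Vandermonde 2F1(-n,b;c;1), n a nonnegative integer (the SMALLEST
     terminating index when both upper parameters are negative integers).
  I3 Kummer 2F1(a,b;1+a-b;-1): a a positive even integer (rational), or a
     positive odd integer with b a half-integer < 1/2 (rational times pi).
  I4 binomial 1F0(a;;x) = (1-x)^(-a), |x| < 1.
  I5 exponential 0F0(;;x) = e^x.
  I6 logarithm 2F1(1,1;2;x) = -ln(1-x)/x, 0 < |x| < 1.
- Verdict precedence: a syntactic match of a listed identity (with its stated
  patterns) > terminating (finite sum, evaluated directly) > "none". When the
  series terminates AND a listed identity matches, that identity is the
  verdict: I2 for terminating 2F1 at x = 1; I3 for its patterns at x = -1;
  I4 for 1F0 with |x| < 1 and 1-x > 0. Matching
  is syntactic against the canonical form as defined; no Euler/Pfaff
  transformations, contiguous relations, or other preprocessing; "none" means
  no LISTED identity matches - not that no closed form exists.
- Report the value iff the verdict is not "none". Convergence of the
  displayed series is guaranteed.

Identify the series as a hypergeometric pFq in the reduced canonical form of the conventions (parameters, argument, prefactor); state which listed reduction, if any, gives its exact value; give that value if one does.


Canonical form: C = -\frac{11}{9} times 2F1 with upper {-\frac{6}{7}, \frac{1}{5}}, lower {-\frac{3}{4}}, x = -\frac{2}{9}. Verdict: none (x = -\frac{2}{9}): each listed identity misses the multisets {-\frac{6}{7}, \frac{1}{5}} ; {-\frac{3}{4}}.

The tell: t_0 = -\frac{11}{9} here, and k + 1/2 divides numerator and denominator alike; C = -11/9, x = -2/9 after cancelling.
Step ratio: r(k) = -\frac{2}{9} * (k-\frac{6}{7}) (k+\frac{1}{5}) / [(k-\frac{3}{4}) (k+1)] - poly over poly, x = -\frac{2}{9} from leading terms; C = -\frac{11}{9} at k = 0.


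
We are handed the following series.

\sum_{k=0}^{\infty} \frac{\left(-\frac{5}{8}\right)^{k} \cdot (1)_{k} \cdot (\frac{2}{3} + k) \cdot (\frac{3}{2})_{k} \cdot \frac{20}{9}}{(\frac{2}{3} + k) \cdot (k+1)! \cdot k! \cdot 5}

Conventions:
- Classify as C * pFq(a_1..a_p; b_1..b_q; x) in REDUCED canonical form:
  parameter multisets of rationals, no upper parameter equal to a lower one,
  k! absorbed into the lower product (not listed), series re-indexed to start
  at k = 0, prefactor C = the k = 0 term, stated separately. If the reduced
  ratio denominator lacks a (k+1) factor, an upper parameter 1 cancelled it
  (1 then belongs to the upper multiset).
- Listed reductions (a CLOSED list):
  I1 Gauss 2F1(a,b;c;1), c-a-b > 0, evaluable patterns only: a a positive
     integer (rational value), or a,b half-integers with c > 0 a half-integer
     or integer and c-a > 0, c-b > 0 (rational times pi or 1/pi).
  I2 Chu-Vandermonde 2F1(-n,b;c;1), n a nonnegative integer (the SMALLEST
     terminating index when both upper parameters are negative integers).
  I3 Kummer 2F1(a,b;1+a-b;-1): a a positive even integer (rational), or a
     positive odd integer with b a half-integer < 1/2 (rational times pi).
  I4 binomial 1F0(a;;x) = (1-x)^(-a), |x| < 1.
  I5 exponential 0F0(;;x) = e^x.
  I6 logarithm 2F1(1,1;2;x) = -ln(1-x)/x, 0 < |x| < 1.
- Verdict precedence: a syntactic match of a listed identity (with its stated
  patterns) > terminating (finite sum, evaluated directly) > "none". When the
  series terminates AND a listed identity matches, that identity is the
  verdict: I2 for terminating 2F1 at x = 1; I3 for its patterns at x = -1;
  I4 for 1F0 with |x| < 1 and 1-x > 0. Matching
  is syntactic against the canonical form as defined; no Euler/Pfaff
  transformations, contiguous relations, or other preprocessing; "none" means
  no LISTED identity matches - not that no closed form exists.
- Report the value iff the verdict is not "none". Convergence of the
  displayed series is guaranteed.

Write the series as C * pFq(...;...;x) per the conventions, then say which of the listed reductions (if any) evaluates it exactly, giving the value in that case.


Classification (C = \frac{4}{9}): 2F1 with upper {1, \frac{3}{2}}, lower {2}, argument x = -\frac{5}{8}. Verdict: none (x = -\frac{5}{8}): each listed identity misses the multisets {1, \frac{3}{2}} ; {2}.

First insight: t_0 being \frac{4}{9}, the constant factors (C = 4/9) combine into one prefactor.
Adjacent-term ratio: r(k) = -\frac{5}{8} * (k+1) (k+\frac{3}{2}) / [(k+2) (k+1)] - rational in k, leading ratio -\frac{5}{8}; with t_0 = \frac{4}{9}, classification follows.


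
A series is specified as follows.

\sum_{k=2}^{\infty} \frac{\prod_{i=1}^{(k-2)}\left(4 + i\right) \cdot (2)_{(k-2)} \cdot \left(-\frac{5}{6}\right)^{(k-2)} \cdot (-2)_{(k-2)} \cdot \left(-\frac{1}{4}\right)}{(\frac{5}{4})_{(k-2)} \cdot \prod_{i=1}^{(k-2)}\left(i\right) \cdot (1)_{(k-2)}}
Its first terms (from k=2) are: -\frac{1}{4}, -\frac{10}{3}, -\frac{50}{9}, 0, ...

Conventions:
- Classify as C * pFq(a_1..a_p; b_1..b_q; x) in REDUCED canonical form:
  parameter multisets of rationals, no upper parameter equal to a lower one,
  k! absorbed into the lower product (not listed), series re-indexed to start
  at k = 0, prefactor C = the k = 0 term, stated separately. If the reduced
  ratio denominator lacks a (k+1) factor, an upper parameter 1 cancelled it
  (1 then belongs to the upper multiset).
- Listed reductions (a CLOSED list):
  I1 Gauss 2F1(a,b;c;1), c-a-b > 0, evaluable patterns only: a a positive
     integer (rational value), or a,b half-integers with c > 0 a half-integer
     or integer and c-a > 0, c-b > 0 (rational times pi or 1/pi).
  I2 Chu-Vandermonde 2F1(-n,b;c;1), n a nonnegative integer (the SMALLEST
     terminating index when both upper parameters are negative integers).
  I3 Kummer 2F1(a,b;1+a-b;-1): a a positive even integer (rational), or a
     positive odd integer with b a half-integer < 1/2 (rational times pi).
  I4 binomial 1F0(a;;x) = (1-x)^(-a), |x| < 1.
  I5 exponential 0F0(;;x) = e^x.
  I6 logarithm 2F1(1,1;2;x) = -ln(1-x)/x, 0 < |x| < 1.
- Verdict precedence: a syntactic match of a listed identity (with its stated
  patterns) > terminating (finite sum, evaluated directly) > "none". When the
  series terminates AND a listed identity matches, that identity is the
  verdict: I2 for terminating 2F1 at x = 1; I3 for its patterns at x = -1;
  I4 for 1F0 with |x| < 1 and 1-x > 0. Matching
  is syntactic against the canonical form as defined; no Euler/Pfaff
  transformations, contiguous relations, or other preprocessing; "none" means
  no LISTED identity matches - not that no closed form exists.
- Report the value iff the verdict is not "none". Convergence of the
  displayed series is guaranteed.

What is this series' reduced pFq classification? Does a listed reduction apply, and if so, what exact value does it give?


The tell: t_0 being -\frac{1}{4}, the running product (prefactor -1/4) telescopes to a rising factorial.
Adjacent-term ratio: r(k) = -\frac{5}{6} * (k-2) (k+2) (k+5) / [(k+1) (k+\frac{5}{4}) (k+1)] ; factor over Q: parameters, x = -\frac{5}{6}, and C = -\frac{1}{4}.

x = -\frac{5}{6} here; the reduced form reads 3F2, upper {-2, 2, 5}, lower {1, \frac{5}{4}}, C = -\frac{1}{4}. Verdict: terminating. With -2 upstairs the series is a 3-term polynomial sum; evaluated term by term. Exact value: -\frac{329}{36}.


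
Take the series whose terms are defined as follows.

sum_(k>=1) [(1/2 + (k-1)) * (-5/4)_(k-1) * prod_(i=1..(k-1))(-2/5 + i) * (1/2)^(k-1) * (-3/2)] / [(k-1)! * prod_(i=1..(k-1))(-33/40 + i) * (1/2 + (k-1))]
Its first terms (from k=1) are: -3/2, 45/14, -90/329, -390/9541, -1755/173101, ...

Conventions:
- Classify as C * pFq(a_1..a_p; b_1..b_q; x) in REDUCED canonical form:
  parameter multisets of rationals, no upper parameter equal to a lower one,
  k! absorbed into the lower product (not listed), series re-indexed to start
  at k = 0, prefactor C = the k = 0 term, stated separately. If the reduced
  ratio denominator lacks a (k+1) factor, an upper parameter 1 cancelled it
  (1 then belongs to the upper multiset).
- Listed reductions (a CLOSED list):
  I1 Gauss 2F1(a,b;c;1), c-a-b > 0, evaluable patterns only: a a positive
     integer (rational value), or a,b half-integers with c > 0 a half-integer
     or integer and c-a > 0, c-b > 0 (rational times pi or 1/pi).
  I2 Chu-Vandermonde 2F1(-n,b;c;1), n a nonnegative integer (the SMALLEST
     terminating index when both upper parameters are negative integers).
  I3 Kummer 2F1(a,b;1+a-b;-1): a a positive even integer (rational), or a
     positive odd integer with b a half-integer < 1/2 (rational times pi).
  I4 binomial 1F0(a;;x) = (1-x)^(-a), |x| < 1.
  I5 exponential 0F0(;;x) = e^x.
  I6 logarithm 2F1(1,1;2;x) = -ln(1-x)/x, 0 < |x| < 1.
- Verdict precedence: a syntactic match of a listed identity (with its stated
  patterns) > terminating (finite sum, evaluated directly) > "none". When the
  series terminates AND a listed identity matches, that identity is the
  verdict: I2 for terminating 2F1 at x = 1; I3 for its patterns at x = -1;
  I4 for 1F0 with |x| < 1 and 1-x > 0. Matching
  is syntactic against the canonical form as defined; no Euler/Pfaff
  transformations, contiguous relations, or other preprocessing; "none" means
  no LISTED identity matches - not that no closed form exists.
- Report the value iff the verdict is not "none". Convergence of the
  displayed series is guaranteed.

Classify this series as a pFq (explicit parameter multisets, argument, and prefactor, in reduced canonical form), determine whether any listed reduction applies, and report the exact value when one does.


x = 1/2 here; the reduced form reads 2F1, upper {-5/4, 3/5}, lower {7/40}, C = -3/2. Verdict: none (x = 1/2): each listed identity misses the multisets {-5/4, 3/5} ; {7/40}.

The tell: t_0 being -3/2, the running product (C = -3/2) telescopes to a rising factorial.
Term ratio: r(k) = (1/2) * (k-5/4) (k+3/5) / [(k+7/40) (k+1)] - rational in k. x = (1/2); t_0 = -3/2; negate the roots.


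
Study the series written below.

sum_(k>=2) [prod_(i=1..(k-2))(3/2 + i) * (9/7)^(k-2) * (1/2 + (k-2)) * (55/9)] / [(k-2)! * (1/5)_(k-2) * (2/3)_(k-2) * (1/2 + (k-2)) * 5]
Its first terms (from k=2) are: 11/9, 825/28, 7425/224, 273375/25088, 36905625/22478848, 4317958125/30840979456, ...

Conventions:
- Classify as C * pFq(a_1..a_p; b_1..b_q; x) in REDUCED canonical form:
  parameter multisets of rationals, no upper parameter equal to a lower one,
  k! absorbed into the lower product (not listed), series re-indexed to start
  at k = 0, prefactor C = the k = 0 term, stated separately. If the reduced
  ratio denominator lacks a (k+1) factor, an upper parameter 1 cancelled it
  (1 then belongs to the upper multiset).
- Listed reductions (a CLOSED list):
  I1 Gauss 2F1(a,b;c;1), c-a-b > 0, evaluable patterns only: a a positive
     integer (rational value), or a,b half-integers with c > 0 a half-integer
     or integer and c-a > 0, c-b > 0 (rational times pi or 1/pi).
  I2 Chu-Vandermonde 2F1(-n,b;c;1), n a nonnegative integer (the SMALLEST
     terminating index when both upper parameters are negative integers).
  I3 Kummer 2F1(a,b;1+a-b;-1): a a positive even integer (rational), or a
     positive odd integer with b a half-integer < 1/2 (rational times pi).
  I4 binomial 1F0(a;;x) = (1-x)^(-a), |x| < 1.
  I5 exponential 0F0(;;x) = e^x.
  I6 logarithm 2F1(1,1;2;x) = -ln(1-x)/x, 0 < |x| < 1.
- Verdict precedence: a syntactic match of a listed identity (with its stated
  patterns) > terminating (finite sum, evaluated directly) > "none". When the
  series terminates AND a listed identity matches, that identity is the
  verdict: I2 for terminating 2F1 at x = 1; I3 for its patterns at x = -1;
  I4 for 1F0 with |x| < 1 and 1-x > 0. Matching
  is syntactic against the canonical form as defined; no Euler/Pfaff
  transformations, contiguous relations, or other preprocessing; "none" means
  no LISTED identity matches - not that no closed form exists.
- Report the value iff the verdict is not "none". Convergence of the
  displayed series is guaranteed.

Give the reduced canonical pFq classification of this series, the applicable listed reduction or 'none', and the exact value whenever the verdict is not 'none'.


The series (x = 9/7) is 1F2: upper {5/2}, lower {1/5, 2/3}, prefactor 11/9. Verdict: no listed reduction: x = 9/7 and upper {5/2} fail every I1-I6 pattern.

Structural cue: t_0 = 11/9 here, and the running product (C = 11/9) telescopes to a rising factorial.
Consecutive-term ratio: r(k) = (9/7) * (k+5/2) / [(k+1/5) (k+2/3) (k+1)] - poly over poly, x = (9/7) from leading terms; C = 11/9 at k = 0.


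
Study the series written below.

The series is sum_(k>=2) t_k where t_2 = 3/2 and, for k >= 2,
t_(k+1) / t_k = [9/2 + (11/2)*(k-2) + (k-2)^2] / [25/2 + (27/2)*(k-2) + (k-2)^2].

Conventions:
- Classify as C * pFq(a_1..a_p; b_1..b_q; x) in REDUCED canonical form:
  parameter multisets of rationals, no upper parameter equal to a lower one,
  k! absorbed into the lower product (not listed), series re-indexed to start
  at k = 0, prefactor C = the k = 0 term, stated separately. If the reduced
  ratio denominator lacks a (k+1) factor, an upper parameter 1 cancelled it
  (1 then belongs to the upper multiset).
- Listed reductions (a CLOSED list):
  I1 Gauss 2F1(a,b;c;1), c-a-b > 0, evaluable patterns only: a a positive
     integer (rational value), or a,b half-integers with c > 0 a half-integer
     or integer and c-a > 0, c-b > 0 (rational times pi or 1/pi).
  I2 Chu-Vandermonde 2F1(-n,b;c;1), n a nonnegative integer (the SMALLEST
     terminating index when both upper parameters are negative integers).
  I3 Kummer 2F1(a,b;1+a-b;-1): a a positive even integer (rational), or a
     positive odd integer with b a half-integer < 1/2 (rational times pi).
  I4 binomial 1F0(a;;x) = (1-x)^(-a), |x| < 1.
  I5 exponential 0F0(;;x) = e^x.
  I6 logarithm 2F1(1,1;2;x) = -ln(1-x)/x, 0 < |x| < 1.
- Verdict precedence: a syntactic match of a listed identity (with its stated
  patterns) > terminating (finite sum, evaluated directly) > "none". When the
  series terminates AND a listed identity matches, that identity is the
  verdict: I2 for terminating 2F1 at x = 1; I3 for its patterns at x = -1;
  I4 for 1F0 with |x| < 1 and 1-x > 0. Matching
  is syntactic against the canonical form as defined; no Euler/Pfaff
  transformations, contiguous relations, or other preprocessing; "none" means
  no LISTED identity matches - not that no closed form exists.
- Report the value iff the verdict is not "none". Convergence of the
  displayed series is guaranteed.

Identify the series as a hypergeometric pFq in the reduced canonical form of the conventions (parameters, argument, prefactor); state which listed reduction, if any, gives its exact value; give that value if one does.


Classification (C = 3/2): 2F1 with upper {1, 9/2}, lower {25/2}, argument x = 1. Verdict: Gauss (I1, integer-parameter pattern) matches (x = 1: the Gamma ratio telescopes since c-a-b = 7 > 0 and a = 1 in Z>0). Sum: 69/28.

The tell: t_0 = 3/2 here, and roots of the ratio polynomials (C = 3/2, x = 1) are the negated parameters.
Adjacent-term ratio: r(k) = 1 * (k+1) (k+9/2) / [(k+25/2) (k+1)] ; factor over Q: parameters, x = 1, and C = 3/2.


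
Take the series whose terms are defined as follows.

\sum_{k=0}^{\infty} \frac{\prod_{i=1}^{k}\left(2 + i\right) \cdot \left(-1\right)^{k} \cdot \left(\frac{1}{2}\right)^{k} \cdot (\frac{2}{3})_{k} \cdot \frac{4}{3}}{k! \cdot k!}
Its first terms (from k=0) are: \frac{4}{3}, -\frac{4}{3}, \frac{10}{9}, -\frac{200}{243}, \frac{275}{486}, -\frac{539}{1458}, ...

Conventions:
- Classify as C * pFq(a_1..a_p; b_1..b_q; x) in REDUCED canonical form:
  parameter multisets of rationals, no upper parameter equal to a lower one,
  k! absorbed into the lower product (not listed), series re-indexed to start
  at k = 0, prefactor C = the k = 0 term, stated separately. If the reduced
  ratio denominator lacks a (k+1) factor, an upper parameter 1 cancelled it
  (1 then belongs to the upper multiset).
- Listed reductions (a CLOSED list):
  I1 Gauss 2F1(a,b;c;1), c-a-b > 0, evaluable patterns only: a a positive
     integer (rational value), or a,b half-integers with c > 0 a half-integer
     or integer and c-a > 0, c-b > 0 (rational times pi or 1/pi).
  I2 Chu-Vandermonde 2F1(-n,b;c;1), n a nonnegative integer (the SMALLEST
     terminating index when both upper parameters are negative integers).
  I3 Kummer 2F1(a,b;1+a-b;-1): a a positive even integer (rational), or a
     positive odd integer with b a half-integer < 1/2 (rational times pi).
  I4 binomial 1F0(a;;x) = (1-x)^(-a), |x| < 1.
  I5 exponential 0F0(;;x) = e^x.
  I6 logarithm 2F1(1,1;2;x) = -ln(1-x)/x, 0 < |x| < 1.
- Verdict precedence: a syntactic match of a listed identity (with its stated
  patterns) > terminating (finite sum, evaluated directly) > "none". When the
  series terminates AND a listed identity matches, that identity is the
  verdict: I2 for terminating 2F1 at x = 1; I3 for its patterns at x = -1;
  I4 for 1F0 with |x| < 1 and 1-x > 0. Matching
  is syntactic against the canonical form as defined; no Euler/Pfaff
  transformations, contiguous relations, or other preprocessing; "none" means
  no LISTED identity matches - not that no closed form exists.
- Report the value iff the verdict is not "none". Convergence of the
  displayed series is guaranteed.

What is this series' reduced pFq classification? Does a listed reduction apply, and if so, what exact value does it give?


x = -\frac{1}{2} here; the reduced form reads 2F1, upper {\frac{2}{3}, 3}, lower {1}, C = \frac{4}{3}. Verdict: none. A 2F1 with upper {\frac{2}{3}, 3} fits none of I1-I6 at x = -\frac{1}{2}; the sum runs forever.

Key observation: from the first term \frac{4}{3}: the (-1)^k factor (C = 4/3, x = -1/2) folds into the argument's sign.
Term ratio: r(k) = -\frac{1}{2} * (k+\frac{2}{3}) (k+3) / [(k+1) (k+1)] - rational in k. x = -\frac{1}{2}; t_0 = \frac{4}{3}; negate the roots.


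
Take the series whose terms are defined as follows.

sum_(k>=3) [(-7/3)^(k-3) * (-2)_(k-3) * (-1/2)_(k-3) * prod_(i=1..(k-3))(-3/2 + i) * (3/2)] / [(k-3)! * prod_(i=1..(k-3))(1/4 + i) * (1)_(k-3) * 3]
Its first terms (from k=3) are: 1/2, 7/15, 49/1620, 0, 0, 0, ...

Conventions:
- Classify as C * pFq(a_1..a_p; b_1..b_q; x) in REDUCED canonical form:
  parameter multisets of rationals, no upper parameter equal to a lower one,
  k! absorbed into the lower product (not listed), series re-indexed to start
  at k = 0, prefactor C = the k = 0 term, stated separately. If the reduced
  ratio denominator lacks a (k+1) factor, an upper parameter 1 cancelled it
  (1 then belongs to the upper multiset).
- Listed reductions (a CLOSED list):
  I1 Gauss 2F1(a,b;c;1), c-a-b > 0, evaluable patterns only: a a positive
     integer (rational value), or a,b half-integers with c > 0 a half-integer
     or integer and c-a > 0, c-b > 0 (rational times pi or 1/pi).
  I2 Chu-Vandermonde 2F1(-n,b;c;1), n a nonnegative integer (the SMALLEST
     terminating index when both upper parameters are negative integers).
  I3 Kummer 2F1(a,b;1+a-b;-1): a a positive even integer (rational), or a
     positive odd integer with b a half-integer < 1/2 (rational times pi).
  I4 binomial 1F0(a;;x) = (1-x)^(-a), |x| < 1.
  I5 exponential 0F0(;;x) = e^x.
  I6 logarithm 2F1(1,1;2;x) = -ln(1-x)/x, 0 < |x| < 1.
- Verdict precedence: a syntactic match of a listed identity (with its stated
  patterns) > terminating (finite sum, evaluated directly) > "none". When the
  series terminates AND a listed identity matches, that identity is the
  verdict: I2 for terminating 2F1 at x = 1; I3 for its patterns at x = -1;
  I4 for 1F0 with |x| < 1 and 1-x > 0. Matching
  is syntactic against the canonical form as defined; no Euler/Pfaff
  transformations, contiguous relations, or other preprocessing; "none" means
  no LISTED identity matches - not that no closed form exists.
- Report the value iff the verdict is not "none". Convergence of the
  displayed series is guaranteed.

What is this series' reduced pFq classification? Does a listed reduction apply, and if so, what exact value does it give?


This is 1/2 * 3F2(-2, -1/2, -1/2; 1, 5/4; -7/3) in reduced canonical form. Verdict: terminating at k = 2: the factor (-2)_k kills every later term; summing the 3 survivors is exact. Sum: 323/324.

The tell: t_0 = 1/2 here, and the lower running product (prefactor 1/2) is a rising factorial.
Adjacent-term ratio: r(k) = (-7/3) * (k-2) (k-1/2) (k-1/2) / [(k+1) (k+5/4) (k+1)] - rational in k. x = (-7/3); t_0 = 1/2; negate the roots.


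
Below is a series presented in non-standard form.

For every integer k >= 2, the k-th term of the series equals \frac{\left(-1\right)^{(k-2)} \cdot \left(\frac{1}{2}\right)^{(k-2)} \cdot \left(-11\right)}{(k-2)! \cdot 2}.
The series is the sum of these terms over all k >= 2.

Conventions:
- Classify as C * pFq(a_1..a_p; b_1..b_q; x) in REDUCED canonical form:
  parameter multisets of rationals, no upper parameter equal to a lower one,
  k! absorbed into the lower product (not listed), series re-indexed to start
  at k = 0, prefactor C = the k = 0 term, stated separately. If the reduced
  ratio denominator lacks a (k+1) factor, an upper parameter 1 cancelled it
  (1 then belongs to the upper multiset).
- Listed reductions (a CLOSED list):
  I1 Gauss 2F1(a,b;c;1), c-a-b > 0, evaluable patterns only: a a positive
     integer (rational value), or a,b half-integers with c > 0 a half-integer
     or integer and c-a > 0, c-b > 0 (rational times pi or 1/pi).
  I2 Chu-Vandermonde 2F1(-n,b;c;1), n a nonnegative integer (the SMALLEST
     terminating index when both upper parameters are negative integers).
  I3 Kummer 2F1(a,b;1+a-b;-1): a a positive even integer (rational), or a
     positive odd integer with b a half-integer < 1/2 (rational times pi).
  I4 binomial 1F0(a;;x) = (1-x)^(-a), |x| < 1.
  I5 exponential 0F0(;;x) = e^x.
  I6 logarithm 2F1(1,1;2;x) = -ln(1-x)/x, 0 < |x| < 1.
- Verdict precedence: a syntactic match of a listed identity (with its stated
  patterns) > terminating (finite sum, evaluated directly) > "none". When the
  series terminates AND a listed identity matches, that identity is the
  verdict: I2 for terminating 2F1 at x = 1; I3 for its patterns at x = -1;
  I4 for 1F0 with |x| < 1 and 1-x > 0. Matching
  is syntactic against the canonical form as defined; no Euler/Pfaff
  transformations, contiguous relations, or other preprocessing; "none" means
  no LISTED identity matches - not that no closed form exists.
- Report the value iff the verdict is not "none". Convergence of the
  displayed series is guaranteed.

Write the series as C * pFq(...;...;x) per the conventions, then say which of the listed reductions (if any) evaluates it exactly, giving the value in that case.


Reduced: x = -\frac{1}{2}, 0F0, upper = {-}, lower = {-}, C = -\frac{11}{2}. Verdict: exponential (I5) matches (the 0F0 exponential series at x = -\frac{1}{2}). Sum: \left(-\frac{11}{2}\right) \cdot e^{-\frac{1}{2}}.

Key step: from the first term -\frac{11}{2}: the constant factors (C = -11/2, x = -1/2) combine into one prefactor.
Ratio: r(k) = -\frac{1}{2} * 1 / [(k+1)] - poly over poly, x = -\frac{1}{2} from leading terms; C = -\frac{11}{2} at k = 0.


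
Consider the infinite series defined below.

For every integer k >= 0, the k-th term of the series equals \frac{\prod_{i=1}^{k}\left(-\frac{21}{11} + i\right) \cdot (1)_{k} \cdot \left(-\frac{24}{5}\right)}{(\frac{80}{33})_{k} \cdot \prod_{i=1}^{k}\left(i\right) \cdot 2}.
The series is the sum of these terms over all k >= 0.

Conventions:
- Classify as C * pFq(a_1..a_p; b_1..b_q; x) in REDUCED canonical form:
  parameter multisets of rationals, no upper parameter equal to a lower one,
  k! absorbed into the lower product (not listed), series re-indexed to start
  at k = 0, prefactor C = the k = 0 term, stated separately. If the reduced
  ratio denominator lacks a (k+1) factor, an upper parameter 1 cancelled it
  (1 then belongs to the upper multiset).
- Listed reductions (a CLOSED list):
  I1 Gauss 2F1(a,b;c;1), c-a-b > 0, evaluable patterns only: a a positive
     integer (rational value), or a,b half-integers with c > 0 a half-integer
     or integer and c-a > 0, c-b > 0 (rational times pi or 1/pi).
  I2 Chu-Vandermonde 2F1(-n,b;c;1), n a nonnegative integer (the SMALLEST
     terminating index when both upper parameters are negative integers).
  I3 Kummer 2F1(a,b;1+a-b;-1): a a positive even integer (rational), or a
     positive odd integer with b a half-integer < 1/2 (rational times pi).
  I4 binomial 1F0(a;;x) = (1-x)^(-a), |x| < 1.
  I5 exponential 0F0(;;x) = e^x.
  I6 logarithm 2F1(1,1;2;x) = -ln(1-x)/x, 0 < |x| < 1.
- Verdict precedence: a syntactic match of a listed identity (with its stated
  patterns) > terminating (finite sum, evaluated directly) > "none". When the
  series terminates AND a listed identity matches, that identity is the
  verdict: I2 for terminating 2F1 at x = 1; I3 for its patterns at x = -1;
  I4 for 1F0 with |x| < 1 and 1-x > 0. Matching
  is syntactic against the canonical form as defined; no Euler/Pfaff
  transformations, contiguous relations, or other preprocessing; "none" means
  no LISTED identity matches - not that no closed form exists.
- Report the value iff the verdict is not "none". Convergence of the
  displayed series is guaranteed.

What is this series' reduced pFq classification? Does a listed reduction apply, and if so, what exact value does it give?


Reduced: x = 1, 2F1, upper = {-\frac{10}{11}, 1}, lower = {\frac{80}{33}}, C = -\frac{12}{5}. Verdict: Gauss's theorem (I1) fires (x = 1: the Gamma ratio telescopes since c-a-b = 7/3 > 0 and a = 1 in Z>0). Value: -\frac{564}{385}.

Key step: with t_0 = -\frac{12}{5}, the running product (C = -12/5) telescopes to a rising factorial.
Consecutive-term ratio: r(k) = 1 * (k-\frac{10}{11}) (k+1) / [(k+\frac{80}{33}) (k+1)] - rational; roots negated = parameters, x = 1, C = -\frac{12}{5}.


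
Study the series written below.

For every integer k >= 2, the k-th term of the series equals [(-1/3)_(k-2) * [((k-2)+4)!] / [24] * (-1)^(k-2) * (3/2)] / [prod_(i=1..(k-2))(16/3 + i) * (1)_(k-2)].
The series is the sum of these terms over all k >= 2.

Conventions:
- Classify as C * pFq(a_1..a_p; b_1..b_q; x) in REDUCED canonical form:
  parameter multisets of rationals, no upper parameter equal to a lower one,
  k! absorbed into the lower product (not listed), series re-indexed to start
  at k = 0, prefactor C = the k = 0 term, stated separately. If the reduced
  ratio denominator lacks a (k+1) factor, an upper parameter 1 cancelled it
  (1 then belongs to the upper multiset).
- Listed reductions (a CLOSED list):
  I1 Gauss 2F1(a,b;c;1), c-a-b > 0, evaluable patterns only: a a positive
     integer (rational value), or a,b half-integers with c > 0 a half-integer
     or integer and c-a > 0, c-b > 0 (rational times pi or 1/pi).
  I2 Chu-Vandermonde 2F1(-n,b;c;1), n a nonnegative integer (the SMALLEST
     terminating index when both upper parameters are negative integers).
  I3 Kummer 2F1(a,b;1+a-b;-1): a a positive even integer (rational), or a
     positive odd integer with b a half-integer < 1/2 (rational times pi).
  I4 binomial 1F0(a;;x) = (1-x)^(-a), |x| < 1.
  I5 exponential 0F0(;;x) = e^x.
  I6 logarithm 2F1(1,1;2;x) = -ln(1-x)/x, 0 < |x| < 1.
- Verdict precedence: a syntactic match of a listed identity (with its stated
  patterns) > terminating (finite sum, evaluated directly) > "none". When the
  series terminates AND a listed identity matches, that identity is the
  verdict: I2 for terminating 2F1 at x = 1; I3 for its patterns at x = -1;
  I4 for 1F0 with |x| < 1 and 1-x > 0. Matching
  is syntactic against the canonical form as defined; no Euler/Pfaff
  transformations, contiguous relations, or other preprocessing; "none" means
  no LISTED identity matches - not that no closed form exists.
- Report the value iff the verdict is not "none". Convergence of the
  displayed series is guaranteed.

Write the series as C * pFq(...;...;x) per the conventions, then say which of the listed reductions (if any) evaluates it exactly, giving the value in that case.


x = -1 here; the reduced form reads 2F1, upper {-1/3, 5}, lower {19/3}, C = 3/2. Verdict: none - at argument -1 the multisets {-1/3, 5} ; {19/3} match no listed identity.

The tell: from the first term 3/2: the lower running product (C = 3/2, x = -1) is a rising factorial.
Term ratio: r(k) = (-1) * (k-1/3) (k+5) / [(k+19/3) (k+1)] - rational in k. x = (-1); t_0 = 3/2; negate the roots.


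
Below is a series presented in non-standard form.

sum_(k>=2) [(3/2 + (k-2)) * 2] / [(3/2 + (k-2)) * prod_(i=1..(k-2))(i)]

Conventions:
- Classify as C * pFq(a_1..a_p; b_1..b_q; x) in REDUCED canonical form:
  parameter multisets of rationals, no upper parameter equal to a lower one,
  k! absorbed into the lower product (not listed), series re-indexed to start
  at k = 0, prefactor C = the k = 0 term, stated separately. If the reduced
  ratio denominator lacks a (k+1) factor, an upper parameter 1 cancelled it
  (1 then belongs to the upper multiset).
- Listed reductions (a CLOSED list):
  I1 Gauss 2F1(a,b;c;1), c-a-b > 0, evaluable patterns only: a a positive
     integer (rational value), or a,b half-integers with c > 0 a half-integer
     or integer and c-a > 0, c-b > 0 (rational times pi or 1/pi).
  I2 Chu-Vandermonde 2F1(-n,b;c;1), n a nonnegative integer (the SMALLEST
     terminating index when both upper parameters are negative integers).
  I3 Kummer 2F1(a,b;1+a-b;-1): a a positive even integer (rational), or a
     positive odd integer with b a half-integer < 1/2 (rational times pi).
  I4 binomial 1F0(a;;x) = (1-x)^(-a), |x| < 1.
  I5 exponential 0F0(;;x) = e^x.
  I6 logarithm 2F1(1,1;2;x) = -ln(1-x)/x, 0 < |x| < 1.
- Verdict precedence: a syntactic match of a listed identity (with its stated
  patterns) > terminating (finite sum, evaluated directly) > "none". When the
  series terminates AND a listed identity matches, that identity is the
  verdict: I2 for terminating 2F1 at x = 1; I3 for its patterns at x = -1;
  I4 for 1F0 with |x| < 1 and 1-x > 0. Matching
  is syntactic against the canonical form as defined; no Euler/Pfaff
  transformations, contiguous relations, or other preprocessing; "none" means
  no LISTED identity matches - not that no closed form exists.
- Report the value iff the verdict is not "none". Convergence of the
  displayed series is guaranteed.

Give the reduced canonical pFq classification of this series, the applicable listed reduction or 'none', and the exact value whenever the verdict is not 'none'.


x = 1 here; the reduced form reads 0F0, upper {-}, lower {-}, C = 2. Verdict: the I5 exponential reduction fires (the 0F0 exponential series at x = 1). Exact value: 2 * e^(1).

First insight: t_0 = 2 here, and the product of the first k integers (prefactor 2) is k!.
Adjacent-term ratio: r(k) = 1 * 1 / [(k+1)] ; factor over Q: parameters, x = 1, and C = 2.
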